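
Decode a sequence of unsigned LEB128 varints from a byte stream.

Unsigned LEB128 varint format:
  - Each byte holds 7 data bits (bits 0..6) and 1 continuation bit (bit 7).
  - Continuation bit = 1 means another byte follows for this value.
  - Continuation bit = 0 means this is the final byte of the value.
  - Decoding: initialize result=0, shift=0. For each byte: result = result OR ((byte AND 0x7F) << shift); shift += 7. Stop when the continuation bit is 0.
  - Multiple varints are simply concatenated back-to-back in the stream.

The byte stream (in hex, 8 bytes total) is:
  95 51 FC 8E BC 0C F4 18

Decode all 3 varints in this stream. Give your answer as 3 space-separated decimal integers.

Answer: 10389 26150780 3188

Derivation:
  byte[0]=0x95 cont=1 payload=0x15=21: acc |= 21<<0 -> acc=21 shift=7
  byte[1]=0x51 cont=0 payload=0x51=81: acc |= 81<<7 -> acc=10389 shift=14 [end]
Varint 1: bytes[0:2] = 95 51 -> value 10389 (2 byte(s))
  byte[2]=0xFC cont=1 payload=0x7C=124: acc |= 124<<0 -> acc=124 shift=7
  byte[3]=0x8E cont=1 payload=0x0E=14: acc |= 14<<7 -> acc=1916 shift=14
  byte[4]=0xBC cont=1 payload=0x3C=60: acc |= 60<<14 -> acc=984956 shift=21
  byte[5]=0x0C cont=0 payload=0x0C=12: acc |= 12<<21 -> acc=26150780 shift=28 [end]
Varint 2: bytes[2:6] = FC 8E BC 0C -> value 26150780 (4 byte(s))
  byte[6]=0xF4 cont=1 payload=0x74=116: acc |= 116<<0 -> acc=116 shift=7
  byte[7]=0x18 cont=0 payload=0x18=24: acc |= 24<<7 -> acc=3188 shift=14 [end]
Varint 3: bytes[6:8] = F4 18 -> value 3188 (2 byte(s))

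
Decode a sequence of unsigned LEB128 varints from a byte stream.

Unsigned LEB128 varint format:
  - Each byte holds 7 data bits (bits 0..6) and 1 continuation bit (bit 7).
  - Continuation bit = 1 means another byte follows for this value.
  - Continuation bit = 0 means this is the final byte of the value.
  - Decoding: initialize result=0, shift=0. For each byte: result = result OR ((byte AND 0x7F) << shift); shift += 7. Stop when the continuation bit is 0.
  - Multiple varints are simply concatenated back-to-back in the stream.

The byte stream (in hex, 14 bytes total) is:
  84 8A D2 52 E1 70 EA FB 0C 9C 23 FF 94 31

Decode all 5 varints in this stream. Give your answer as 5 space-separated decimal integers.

  byte[0]=0x84 cont=1 payload=0x04=4: acc |= 4<<0 -> acc=4 shift=7
  byte[1]=0x8A cont=1 payload=0x0A=10: acc |= 10<<7 -> acc=1284 shift=14
  byte[2]=0xD2 cont=1 payload=0x52=82: acc |= 82<<14 -> acc=1344772 shift=21
  byte[3]=0x52 cont=0 payload=0x52=82: acc |= 82<<21 -> acc=173311236 shift=28 [end]
Varint 1: bytes[0:4] = 84 8A D2 52 -> value 173311236 (4 byte(s))
  byte[4]=0xE1 cont=1 payload=0x61=97: acc |= 97<<0 -> acc=97 shift=7
  byte[5]=0x70 cont=0 payload=0x70=112: acc |= 112<<7 -> acc=14433 shift=14 [end]
Varint 2: bytes[4:6] = E1 70 -> value 14433 (2 byte(s))
  byte[6]=0xEA cont=1 payload=0x6A=106: acc |= 106<<0 -> acc=106 shift=7
  byte[7]=0xFB cont=1 payload=0x7B=123: acc |= 123<<7 -> acc=15850 shift=14
  byte[8]=0x0C cont=0 payload=0x0C=12: acc |= 12<<14 -> acc=212458 shift=21 [end]
Varint 3: bytes[6:9] = EA FB 0C -> value 212458 (3 byte(s))
  byte[9]=0x9C cont=1 payload=0x1C=28: acc |= 28<<0 -> acc=28 shift=7
  byte[10]=0x23 cont=0 payload=0x23=35: acc |= 35<<7 -> acc=4508 shift=14 [end]
Varint 4: bytes[9:11] = 9C 23 -> value 4508 (2 byte(s))
  byte[11]=0xFF cont=1 payload=0x7F=127: acc |= 127<<0 -> acc=127 shift=7
  byte[12]=0x94 cont=1 payload=0x14=20: acc |= 20<<7 -> acc=2687 shift=14
  byte[13]=0x31 cont=0 payload=0x31=49: acc |= 49<<14 -> acc=805503 shift=21 [end]
Varint 5: bytes[11:14] = FF 94 31 -> value 805503 (3 byte(s))

Answer: 173311236 14433 212458 4508 805503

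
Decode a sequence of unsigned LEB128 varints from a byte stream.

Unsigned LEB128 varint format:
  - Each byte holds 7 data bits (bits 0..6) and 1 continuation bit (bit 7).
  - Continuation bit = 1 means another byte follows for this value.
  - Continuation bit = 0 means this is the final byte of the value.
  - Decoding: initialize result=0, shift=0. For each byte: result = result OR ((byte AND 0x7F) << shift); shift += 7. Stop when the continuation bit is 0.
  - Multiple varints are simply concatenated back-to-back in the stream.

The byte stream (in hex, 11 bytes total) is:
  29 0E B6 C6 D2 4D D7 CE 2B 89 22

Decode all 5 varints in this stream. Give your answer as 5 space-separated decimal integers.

  byte[0]=0x29 cont=0 payload=0x29=41: acc |= 41<<0 -> acc=41 shift=7 [end]
Varint 1: bytes[0:1] = 29 -> value 41 (1 byte(s))
  byte[1]=0x0E cont=0 payload=0x0E=14: acc |= 14<<0 -> acc=14 shift=7 [end]
Varint 2: bytes[1:2] = 0E -> value 14 (1 byte(s))
  byte[2]=0xB6 cont=1 payload=0x36=54: acc |= 54<<0 -> acc=54 shift=7
  byte[3]=0xC6 cont=1 payload=0x46=70: acc |= 70<<7 -> acc=9014 shift=14
  byte[4]=0xD2 cont=1 payload=0x52=82: acc |= 82<<14 -> acc=1352502 shift=21
  byte[5]=0x4D cont=0 payload=0x4D=77: acc |= 77<<21 -> acc=162833206 shift=28 [end]
Varint 3: bytes[2:6] = B6 C6 D2 4D -> value 162833206 (4 byte(s))
  byte[6]=0xD7 cont=1 payload=0x57=87: acc |= 87<<0 -> acc=87 shift=7
  byte[7]=0xCE cont=1 payload=0x4E=78: acc |= 78<<7 -> acc=10071 shift=14
  byte[8]=0x2B cont=0 payload=0x2B=43: acc |= 43<<14 -> acc=714583 shift=21 [end]
Varint 4: bytes[6:9] = D7 CE 2B -> value 714583 (3 byte(s))
  byte[9]=0x89 cont=1 payload=0x09=9: acc |= 9<<0 -> acc=9 shift=7
  byte[10]=0x22 cont=0 payload=0x22=34: acc |= 34<<7 -> acc=4361 shift=14 [end]
Varint 5: bytes[9:11] = 89 22 -> value 4361 (2 byte(s))

Answer: 41 14 162833206 714583 4361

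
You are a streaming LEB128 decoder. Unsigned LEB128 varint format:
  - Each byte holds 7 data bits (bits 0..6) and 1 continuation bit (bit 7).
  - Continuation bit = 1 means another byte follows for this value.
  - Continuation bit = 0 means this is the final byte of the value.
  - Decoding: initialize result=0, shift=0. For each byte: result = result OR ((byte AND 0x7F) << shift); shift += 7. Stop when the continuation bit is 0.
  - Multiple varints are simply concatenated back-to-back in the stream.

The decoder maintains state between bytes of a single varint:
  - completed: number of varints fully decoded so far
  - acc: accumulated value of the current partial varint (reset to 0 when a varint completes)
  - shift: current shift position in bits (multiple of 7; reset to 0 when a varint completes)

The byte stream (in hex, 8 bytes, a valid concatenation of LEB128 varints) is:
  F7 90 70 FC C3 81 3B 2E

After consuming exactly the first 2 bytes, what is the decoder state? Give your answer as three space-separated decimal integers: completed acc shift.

Answer: 0 2167 14

Derivation:
byte[0]=0xF7 cont=1 payload=0x77: acc |= 119<<0 -> completed=0 acc=119 shift=7
byte[1]=0x90 cont=1 payload=0x10: acc |= 16<<7 -> completed=0 acc=2167 shift=14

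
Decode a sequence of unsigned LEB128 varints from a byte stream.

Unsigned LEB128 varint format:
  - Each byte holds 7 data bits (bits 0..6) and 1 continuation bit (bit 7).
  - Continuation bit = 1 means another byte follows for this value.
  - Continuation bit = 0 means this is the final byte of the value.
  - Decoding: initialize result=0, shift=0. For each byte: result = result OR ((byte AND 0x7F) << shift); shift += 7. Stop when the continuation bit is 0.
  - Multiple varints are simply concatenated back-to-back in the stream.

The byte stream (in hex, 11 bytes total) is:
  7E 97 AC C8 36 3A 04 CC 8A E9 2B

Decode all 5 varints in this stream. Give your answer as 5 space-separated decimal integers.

Answer: 126 114431511 58 4 91899212

Derivation:
  byte[0]=0x7E cont=0 payload=0x7E=126: acc |= 126<<0 -> acc=126 shift=7 [end]
Varint 1: bytes[0:1] = 7E -> value 126 (1 byte(s))
  byte[1]=0x97 cont=1 payload=0x17=23: acc |= 23<<0 -> acc=23 shift=7
  byte[2]=0xAC cont=1 payload=0x2C=44: acc |= 44<<7 -> acc=5655 shift=14
  byte[3]=0xC8 cont=1 payload=0x48=72: acc |= 72<<14 -> acc=1185303 shift=21
  byte[4]=0x36 cont=0 payload=0x36=54: acc |= 54<<21 -> acc=114431511 shift=28 [end]
Varint 2: bytes[1:5] = 97 AC C8 36 -> value 114431511 (4 byte(s))
  byte[5]=0x3A cont=0 payload=0x3A=58: acc |= 58<<0 -> acc=58 shift=7 [end]
Varint 3: bytes[5:6] = 3A -> value 58 (1 byte(s))
  byte[6]=0x04 cont=0 payload=0x04=4: acc |= 4<<0 -> acc=4 shift=7 [end]
Varint 4: bytes[6:7] = 04 -> value 4 (1 byte(s))
  byte[7]=0xCC cont=1 payload=0x4C=76: acc |= 76<<0 -> acc=76 shift=7
  byte[8]=0x8A cont=1 payload=0x0A=10: acc |= 10<<7 -> acc=1356 shift=14
  byte[9]=0xE9 cont=1 payload=0x69=105: acc |= 105<<14 -> acc=1721676 shift=21
  byte[10]=0x2B cont=0 payload=0x2B=43: acc |= 43<<21 -> acc=91899212 shift=28 [end]
Varint 5: bytes[7:11] = CC 8A E9 2B -> value 91899212 (4 byte(s))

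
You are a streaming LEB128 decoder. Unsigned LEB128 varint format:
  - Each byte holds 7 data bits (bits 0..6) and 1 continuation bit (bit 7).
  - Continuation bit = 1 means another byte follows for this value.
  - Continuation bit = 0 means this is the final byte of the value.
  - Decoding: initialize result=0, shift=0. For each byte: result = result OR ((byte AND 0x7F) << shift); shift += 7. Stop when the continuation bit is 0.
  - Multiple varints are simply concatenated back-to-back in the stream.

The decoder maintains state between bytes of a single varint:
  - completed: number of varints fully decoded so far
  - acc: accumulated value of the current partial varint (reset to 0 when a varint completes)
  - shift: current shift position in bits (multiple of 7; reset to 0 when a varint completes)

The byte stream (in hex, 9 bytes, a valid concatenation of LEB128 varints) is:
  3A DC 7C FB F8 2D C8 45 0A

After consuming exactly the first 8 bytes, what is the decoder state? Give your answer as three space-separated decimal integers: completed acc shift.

Answer: 4 0 0

Derivation:
byte[0]=0x3A cont=0 payload=0x3A: varint #1 complete (value=58); reset -> completed=1 acc=0 shift=0
byte[1]=0xDC cont=1 payload=0x5C: acc |= 92<<0 -> completed=1 acc=92 shift=7
byte[2]=0x7C cont=0 payload=0x7C: varint #2 complete (value=15964); reset -> completed=2 acc=0 shift=0
byte[3]=0xFB cont=1 payload=0x7B: acc |= 123<<0 -> completed=2 acc=123 shift=7
byte[4]=0xF8 cont=1 payload=0x78: acc |= 120<<7 -> completed=2 acc=15483 shift=14
byte[5]=0x2D cont=0 payload=0x2D: varint #3 complete (value=752763); reset -> completed=3 acc=0 shift=0
byte[6]=0xC8 cont=1 payload=0x48: acc |= 72<<0 -> completed=3 acc=72 shift=7
byte[7]=0x45 cont=0 payload=0x45: varint #4 complete (value=8904); reset -> completed=4 acc=0 shift=0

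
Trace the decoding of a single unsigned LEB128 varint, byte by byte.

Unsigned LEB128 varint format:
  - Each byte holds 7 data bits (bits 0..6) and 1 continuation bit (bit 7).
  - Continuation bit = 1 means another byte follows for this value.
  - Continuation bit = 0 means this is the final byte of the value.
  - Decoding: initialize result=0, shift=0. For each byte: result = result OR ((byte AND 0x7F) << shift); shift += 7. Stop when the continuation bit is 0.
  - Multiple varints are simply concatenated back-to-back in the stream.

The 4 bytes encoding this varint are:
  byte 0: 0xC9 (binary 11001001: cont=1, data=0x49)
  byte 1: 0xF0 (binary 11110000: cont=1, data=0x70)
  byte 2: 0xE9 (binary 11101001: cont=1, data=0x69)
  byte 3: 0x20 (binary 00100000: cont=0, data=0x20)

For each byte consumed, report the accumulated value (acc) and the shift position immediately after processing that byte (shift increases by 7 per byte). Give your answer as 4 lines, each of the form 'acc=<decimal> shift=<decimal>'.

Answer: acc=73 shift=7
acc=14409 shift=14
acc=1734729 shift=21
acc=68843593 shift=28

Derivation:
byte 0=0xC9: payload=0x49=73, contrib = 73<<0 = 73; acc -> 73, shift -> 7
byte 1=0xF0: payload=0x70=112, contrib = 112<<7 = 14336; acc -> 14409, shift -> 14
byte 2=0xE9: payload=0x69=105, contrib = 105<<14 = 1720320; acc -> 1734729, shift -> 21
byte 3=0x20: payload=0x20=32, contrib = 32<<21 = 67108864; acc -> 68843593, shift -> 28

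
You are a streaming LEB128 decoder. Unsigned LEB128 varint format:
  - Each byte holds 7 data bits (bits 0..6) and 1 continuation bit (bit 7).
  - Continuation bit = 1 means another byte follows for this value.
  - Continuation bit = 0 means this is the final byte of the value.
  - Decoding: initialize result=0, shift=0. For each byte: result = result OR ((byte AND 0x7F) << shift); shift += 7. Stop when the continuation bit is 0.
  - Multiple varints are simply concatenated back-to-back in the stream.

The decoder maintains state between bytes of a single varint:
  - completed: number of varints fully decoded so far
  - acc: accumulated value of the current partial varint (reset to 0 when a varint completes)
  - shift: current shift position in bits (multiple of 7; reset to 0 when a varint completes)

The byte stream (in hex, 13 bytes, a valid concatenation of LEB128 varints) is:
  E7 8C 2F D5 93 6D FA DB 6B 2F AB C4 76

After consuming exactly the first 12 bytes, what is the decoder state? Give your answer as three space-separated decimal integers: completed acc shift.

byte[0]=0xE7 cont=1 payload=0x67: acc |= 103<<0 -> completed=0 acc=103 shift=7
byte[1]=0x8C cont=1 payload=0x0C: acc |= 12<<7 -> completed=0 acc=1639 shift=14
byte[2]=0x2F cont=0 payload=0x2F: varint #1 complete (value=771687); reset -> completed=1 acc=0 shift=0
byte[3]=0xD5 cont=1 payload=0x55: acc |= 85<<0 -> completed=1 acc=85 shift=7
byte[4]=0x93 cont=1 payload=0x13: acc |= 19<<7 -> completed=1 acc=2517 shift=14
byte[5]=0x6D cont=0 payload=0x6D: varint #2 complete (value=1788373); reset -> completed=2 acc=0 shift=0
byte[6]=0xFA cont=1 payload=0x7A: acc |= 122<<0 -> completed=2 acc=122 shift=7
byte[7]=0xDB cont=1 payload=0x5B: acc |= 91<<7 -> completed=2 acc=11770 shift=14
byte[8]=0x6B cont=0 payload=0x6B: varint #3 complete (value=1764858); reset -> completed=3 acc=0 shift=0
byte[9]=0x2F cont=0 payload=0x2F: varint #4 complete (value=47); reset -> completed=4 acc=0 shift=0
byte[10]=0xAB cont=1 payload=0x2B: acc |= 43<<0 -> completed=4 acc=43 shift=7
byte[11]=0xC4 cont=1 payload=0x44: acc |= 68<<7 -> completed=4 acc=8747 shift=14

Answer: 4 8747 14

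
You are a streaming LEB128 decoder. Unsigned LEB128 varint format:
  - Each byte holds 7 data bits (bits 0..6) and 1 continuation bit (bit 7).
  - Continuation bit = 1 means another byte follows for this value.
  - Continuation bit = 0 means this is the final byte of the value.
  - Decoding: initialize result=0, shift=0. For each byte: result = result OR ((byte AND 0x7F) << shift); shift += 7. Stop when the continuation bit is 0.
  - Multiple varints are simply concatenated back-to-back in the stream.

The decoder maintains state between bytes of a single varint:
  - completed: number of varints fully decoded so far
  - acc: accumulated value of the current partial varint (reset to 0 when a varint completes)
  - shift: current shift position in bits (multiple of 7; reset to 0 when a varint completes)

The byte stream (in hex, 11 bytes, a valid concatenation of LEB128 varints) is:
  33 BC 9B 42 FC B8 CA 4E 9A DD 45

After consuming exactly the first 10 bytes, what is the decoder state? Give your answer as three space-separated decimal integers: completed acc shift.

Answer: 3 11930 14

Derivation:
byte[0]=0x33 cont=0 payload=0x33: varint #1 complete (value=51); reset -> completed=1 acc=0 shift=0
byte[1]=0xBC cont=1 payload=0x3C: acc |= 60<<0 -> completed=1 acc=60 shift=7
byte[2]=0x9B cont=1 payload=0x1B: acc |= 27<<7 -> completed=1 acc=3516 shift=14
byte[3]=0x42 cont=0 payload=0x42: varint #2 complete (value=1084860); reset -> completed=2 acc=0 shift=0
byte[4]=0xFC cont=1 payload=0x7C: acc |= 124<<0 -> completed=2 acc=124 shift=7
byte[5]=0xB8 cont=1 payload=0x38: acc |= 56<<7 -> completed=2 acc=7292 shift=14
byte[6]=0xCA cont=1 payload=0x4A: acc |= 74<<14 -> completed=2 acc=1219708 shift=21
byte[7]=0x4E cont=0 payload=0x4E: varint #3 complete (value=164797564); reset -> completed=3 acc=0 shift=0
byte[8]=0x9A cont=1 payload=0x1A: acc |= 26<<0 -> completed=3 acc=26 shift=7
byte[9]=0xDD cont=1 payload=0x5D: acc |= 93<<7 -> completed=3 acc=11930 shift=14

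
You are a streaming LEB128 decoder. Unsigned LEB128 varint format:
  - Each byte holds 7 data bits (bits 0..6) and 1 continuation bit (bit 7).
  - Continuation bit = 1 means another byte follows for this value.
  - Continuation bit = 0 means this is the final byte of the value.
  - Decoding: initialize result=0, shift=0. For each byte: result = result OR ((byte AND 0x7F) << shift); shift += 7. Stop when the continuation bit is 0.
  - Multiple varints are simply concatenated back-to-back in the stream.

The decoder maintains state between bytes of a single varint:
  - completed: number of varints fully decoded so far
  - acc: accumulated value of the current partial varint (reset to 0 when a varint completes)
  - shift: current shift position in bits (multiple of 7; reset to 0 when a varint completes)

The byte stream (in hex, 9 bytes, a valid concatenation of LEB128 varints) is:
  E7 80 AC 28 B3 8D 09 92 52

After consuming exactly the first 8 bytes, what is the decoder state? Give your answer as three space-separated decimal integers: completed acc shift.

byte[0]=0xE7 cont=1 payload=0x67: acc |= 103<<0 -> completed=0 acc=103 shift=7
byte[1]=0x80 cont=1 payload=0x00: acc |= 0<<7 -> completed=0 acc=103 shift=14
byte[2]=0xAC cont=1 payload=0x2C: acc |= 44<<14 -> completed=0 acc=720999 shift=21
byte[3]=0x28 cont=0 payload=0x28: varint #1 complete (value=84607079); reset -> completed=1 acc=0 shift=0
byte[4]=0xB3 cont=1 payload=0x33: acc |= 51<<0 -> completed=1 acc=51 shift=7
byte[5]=0x8D cont=1 payload=0x0D: acc |= 13<<7 -> completed=1 acc=1715 shift=14
byte[6]=0x09 cont=0 payload=0x09: varint #2 complete (value=149171); reset -> completed=2 acc=0 shift=0
byte[7]=0x92 cont=1 payload=0x12: acc |= 18<<0 -> completed=2 acc=18 shift=7

Answer: 2 18 7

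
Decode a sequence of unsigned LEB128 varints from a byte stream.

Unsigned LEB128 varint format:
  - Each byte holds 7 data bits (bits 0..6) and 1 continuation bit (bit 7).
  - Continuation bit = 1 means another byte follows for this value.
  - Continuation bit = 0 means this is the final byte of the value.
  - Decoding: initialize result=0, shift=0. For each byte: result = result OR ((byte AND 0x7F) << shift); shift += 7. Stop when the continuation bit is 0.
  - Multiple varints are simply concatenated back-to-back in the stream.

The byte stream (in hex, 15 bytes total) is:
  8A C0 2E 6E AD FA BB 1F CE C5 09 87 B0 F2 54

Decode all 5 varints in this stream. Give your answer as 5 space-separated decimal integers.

  byte[0]=0x8A cont=1 payload=0x0A=10: acc |= 10<<0 -> acc=10 shift=7
  byte[1]=0xC0 cont=1 payload=0x40=64: acc |= 64<<7 -> acc=8202 shift=14
  byte[2]=0x2E cont=0 payload=0x2E=46: acc |= 46<<14 -> acc=761866 shift=21 [end]
Varint 1: bytes[0:3] = 8A C0 2E -> value 761866 (3 byte(s))
  byte[3]=0x6E cont=0 payload=0x6E=110: acc |= 110<<0 -> acc=110 shift=7 [end]
Varint 2: bytes[3:4] = 6E -> value 110 (1 byte(s))
  byte[4]=0xAD cont=1 payload=0x2D=45: acc |= 45<<0 -> acc=45 shift=7
  byte[5]=0xFA cont=1 payload=0x7A=122: acc |= 122<<7 -> acc=15661 shift=14
  byte[6]=0xBB cont=1 payload=0x3B=59: acc |= 59<<14 -> acc=982317 shift=21
  byte[7]=0x1F cont=0 payload=0x1F=31: acc |= 31<<21 -> acc=65994029 shift=28 [end]
Varint 3: bytes[4:8] = AD FA BB 1F -> value 65994029 (4 byte(s))
  byte[8]=0xCE cont=1 payload=0x4E=78: acc |= 78<<0 -> acc=78 shift=7
  byte[9]=0xC5 cont=1 payload=0x45=69: acc |= 69<<7 -> acc=8910 shift=14
  byte[10]=0x09 cont=0 payload=0x09=9: acc |= 9<<14 -> acc=156366 shift=21 [end]
Varint 4: bytes[8:11] = CE C5 09 -> value 156366 (3 byte(s))
  byte[11]=0x87 cont=1 payload=0x07=7: acc |= 7<<0 -> acc=7 shift=7
  byte[12]=0xB0 cont=1 payload=0x30=48: acc |= 48<<7 -> acc=6151 shift=14
  byte[13]=0xF2 cont=1 payload=0x72=114: acc |= 114<<14 -> acc=1873927 shift=21
  byte[14]=0x54 cont=0 payload=0x54=84: acc |= 84<<21 -> acc=178034695 shift=28 [end]
Varint 5: bytes[11:15] = 87 B0 F2 54 -> value 178034695 (4 byte(s))

Answer: 761866 110 65994029 156366 178034695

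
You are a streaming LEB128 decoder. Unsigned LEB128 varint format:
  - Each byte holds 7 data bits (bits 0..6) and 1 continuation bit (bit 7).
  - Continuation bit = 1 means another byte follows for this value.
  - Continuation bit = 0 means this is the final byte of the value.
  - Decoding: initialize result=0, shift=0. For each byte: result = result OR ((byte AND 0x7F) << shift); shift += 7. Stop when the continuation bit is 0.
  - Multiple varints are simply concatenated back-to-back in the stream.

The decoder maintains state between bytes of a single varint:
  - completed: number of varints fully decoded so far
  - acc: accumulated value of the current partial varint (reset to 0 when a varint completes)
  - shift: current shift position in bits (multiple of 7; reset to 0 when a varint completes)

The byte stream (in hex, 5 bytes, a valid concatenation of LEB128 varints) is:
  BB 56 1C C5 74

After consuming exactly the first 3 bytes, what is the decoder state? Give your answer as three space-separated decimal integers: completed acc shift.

byte[0]=0xBB cont=1 payload=0x3B: acc |= 59<<0 -> completed=0 acc=59 shift=7
byte[1]=0x56 cont=0 payload=0x56: varint #1 complete (value=11067); reset -> completed=1 acc=0 shift=0
byte[2]=0x1C cont=0 payload=0x1C: varint #2 complete (value=28); reset -> completed=2 acc=0 shift=0

Answer: 2 0 0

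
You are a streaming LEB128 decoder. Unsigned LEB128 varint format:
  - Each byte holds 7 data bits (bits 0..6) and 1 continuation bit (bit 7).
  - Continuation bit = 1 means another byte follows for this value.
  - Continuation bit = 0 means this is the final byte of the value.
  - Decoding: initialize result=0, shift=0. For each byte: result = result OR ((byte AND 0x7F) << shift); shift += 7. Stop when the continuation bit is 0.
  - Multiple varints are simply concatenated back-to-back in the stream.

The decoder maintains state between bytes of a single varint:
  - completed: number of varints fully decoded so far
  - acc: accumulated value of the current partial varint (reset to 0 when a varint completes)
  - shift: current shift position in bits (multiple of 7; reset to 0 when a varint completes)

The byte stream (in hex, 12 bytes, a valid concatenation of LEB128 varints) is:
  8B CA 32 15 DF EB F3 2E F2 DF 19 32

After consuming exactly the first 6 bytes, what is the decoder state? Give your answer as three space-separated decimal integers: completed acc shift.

byte[0]=0x8B cont=1 payload=0x0B: acc |= 11<<0 -> completed=0 acc=11 shift=7
byte[1]=0xCA cont=1 payload=0x4A: acc |= 74<<7 -> completed=0 acc=9483 shift=14
byte[2]=0x32 cont=0 payload=0x32: varint #1 complete (value=828683); reset -> completed=1 acc=0 shift=0
byte[3]=0x15 cont=0 payload=0x15: varint #2 complete (value=21); reset -> completed=2 acc=0 shift=0
byte[4]=0xDF cont=1 payload=0x5F: acc |= 95<<0 -> completed=2 acc=95 shift=7
byte[5]=0xEB cont=1 payload=0x6B: acc |= 107<<7 -> completed=2 acc=13791 shift=14

Answer: 2 13791 14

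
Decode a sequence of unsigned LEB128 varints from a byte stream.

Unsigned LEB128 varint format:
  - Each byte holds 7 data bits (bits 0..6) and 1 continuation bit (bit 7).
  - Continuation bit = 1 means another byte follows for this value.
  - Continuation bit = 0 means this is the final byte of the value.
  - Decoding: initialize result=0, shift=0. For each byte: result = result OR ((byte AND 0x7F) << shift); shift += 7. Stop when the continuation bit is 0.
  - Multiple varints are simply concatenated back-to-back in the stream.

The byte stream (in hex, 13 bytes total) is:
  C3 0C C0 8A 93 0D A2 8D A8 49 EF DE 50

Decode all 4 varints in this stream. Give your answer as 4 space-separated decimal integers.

  byte[0]=0xC3 cont=1 payload=0x43=67: acc |= 67<<0 -> acc=67 shift=7
  byte[1]=0x0C cont=0 payload=0x0C=12: acc |= 12<<7 -> acc=1603 shift=14 [end]
Varint 1: bytes[0:2] = C3 0C -> value 1603 (2 byte(s))
  byte[2]=0xC0 cont=1 payload=0x40=64: acc |= 64<<0 -> acc=64 shift=7
  byte[3]=0x8A cont=1 payload=0x0A=10: acc |= 10<<7 -> acc=1344 shift=14
  byte[4]=0x93 cont=1 payload=0x13=19: acc |= 19<<14 -> acc=312640 shift=21
  byte[5]=0x0D cont=0 payload=0x0D=13: acc |= 13<<21 -> acc=27575616 shift=28 [end]
Varint 2: bytes[2:6] = C0 8A 93 0D -> value 27575616 (4 byte(s))
  byte[6]=0xA2 cont=1 payload=0x22=34: acc |= 34<<0 -> acc=34 shift=7
  byte[7]=0x8D cont=1 payload=0x0D=13: acc |= 13<<7 -> acc=1698 shift=14
  byte[8]=0xA8 cont=1 payload=0x28=40: acc |= 40<<14 -> acc=657058 shift=21
  byte[9]=0x49 cont=0 payload=0x49=73: acc |= 73<<21 -> acc=153749154 shift=28 [end]
Varint 3: bytes[6:10] = A2 8D A8 49 -> value 153749154 (4 byte(s))
  byte[10]=0xEF cont=1 payload=0x6F=111: acc |= 111<<0 -> acc=111 shift=7
  byte[11]=0xDE cont=1 payload=0x5E=94: acc |= 94<<7 -> acc=12143 shift=14
  byte[12]=0x50 cont=0 payload=0x50=80: acc |= 80<<14 -> acc=1322863 shift=21 [end]
Varint 4: bytes[10:13] = EF DE 50 -> value 1322863 (3 byte(s))

Answer: 1603 27575616 153749154 1322863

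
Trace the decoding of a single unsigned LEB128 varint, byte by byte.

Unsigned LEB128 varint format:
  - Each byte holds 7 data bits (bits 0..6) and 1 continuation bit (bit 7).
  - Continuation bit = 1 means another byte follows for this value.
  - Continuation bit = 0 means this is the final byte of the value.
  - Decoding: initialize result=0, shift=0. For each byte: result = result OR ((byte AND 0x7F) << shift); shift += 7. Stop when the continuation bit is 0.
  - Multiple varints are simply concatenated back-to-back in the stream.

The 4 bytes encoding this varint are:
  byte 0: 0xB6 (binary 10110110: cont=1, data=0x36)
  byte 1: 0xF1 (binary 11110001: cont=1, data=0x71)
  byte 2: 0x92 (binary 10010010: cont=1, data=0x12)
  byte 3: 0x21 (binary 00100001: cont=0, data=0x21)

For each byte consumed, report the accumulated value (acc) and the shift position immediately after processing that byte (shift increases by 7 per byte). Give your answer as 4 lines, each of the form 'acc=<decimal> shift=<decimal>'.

Answer: acc=54 shift=7
acc=14518 shift=14
acc=309430 shift=21
acc=69515446 shift=28

Derivation:
byte 0=0xB6: payload=0x36=54, contrib = 54<<0 = 54; acc -> 54, shift -> 7
byte 1=0xF1: payload=0x71=113, contrib = 113<<7 = 14464; acc -> 14518, shift -> 14
byte 2=0x92: payload=0x12=18, contrib = 18<<14 = 294912; acc -> 309430, shift -> 21
byte 3=0x21: payload=0x21=33, contrib = 33<<21 = 69206016; acc -> 69515446, shift -> 28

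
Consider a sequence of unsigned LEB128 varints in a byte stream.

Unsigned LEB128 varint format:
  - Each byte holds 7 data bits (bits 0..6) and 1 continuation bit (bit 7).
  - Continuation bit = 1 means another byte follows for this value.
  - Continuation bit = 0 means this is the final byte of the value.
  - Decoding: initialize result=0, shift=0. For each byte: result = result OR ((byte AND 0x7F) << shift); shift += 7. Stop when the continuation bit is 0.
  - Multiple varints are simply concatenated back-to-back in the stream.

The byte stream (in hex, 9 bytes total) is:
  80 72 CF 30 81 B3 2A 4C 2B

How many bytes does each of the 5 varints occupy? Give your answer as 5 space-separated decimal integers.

  byte[0]=0x80 cont=1 payload=0x00=0: acc |= 0<<0 -> acc=0 shift=7
  byte[1]=0x72 cont=0 payload=0x72=114: acc |= 114<<7 -> acc=14592 shift=14 [end]
Varint 1: bytes[0:2] = 80 72 -> value 14592 (2 byte(s))
  byte[2]=0xCF cont=1 payload=0x4F=79: acc |= 79<<0 -> acc=79 shift=7
  byte[3]=0x30 cont=0 payload=0x30=48: acc |= 48<<7 -> acc=6223 shift=14 [end]
Varint 2: bytes[2:4] = CF 30 -> value 6223 (2 byte(s))
  byte[4]=0x81 cont=1 payload=0x01=1: acc |= 1<<0 -> acc=1 shift=7
  byte[5]=0xB3 cont=1 payload=0x33=51: acc |= 51<<7 -> acc=6529 shift=14
  byte[6]=0x2A cont=0 payload=0x2A=42: acc |= 42<<14 -> acc=694657 shift=21 [end]
Varint 3: bytes[4:7] = 81 B3 2A -> value 694657 (3 byte(s))
  byte[7]=0x4C cont=0 payload=0x4C=76: acc |= 76<<0 -> acc=76 shift=7 [end]
Varint 4: bytes[7:8] = 4C -> value 76 (1 byte(s))
  byte[8]=0x2B cont=0 payload=0x2B=43: acc |= 43<<0 -> acc=43 shift=7 [end]
Varint 5: bytes[8:9] = 2B -> value 43 (1 byte(s))

Answer: 2 2 3 1 1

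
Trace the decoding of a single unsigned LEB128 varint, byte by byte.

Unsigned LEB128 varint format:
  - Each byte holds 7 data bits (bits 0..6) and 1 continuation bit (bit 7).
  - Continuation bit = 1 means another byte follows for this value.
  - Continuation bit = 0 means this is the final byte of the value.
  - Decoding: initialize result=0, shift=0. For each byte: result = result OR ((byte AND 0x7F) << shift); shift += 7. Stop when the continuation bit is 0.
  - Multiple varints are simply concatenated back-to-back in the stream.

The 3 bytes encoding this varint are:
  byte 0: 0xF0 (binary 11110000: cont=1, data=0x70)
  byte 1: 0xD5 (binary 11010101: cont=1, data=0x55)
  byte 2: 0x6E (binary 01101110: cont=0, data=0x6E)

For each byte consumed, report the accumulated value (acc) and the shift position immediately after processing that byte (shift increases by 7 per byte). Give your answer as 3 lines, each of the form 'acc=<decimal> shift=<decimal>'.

byte 0=0xF0: payload=0x70=112, contrib = 112<<0 = 112; acc -> 112, shift -> 7
byte 1=0xD5: payload=0x55=85, contrib = 85<<7 = 10880; acc -> 10992, shift -> 14
byte 2=0x6E: payload=0x6E=110, contrib = 110<<14 = 1802240; acc -> 1813232, shift -> 21

Answer: acc=112 shift=7
acc=10992 shift=14
acc=1813232 shift=21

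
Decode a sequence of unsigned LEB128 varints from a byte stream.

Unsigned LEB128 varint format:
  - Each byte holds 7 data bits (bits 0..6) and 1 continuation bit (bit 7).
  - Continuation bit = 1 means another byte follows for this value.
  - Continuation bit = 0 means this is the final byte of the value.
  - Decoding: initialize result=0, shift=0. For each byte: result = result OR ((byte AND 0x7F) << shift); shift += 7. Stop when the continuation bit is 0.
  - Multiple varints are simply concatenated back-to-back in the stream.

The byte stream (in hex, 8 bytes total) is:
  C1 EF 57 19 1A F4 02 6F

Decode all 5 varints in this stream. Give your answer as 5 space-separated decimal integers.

Answer: 1439681 25 26 372 111

Derivation:
  byte[0]=0xC1 cont=1 payload=0x41=65: acc |= 65<<0 -> acc=65 shift=7
  byte[1]=0xEF cont=1 payload=0x6F=111: acc |= 111<<7 -> acc=14273 shift=14
  byte[2]=0x57 cont=0 payload=0x57=87: acc |= 87<<14 -> acc=1439681 shift=21 [end]
Varint 1: bytes[0:3] = C1 EF 57 -> value 1439681 (3 byte(s))
  byte[3]=0x19 cont=0 payload=0x19=25: acc |= 25<<0 -> acc=25 shift=7 [end]
Varint 2: bytes[3:4] = 19 -> value 25 (1 byte(s))
  byte[4]=0x1A cont=0 payload=0x1A=26: acc |= 26<<0 -> acc=26 shift=7 [end]
Varint 3: bytes[4:5] = 1A -> value 26 (1 byte(s))
  byte[5]=0xF4 cont=1 payload=0x74=116: acc |= 116<<0 -> acc=116 shift=7
  byte[6]=0x02 cont=0 payload=0x02=2: acc |= 2<<7 -> acc=372 shift=14 [end]
Varint 4: bytes[5:7] = F4 02 -> value 372 (2 byte(s))
  byte[7]=0x6F cont=0 payload=0x6F=111: acc |= 111<<0 -> acc=111 shift=7 [end]
Varint 5: bytes[7:8] = 6F -> value 111 (1 byte(s))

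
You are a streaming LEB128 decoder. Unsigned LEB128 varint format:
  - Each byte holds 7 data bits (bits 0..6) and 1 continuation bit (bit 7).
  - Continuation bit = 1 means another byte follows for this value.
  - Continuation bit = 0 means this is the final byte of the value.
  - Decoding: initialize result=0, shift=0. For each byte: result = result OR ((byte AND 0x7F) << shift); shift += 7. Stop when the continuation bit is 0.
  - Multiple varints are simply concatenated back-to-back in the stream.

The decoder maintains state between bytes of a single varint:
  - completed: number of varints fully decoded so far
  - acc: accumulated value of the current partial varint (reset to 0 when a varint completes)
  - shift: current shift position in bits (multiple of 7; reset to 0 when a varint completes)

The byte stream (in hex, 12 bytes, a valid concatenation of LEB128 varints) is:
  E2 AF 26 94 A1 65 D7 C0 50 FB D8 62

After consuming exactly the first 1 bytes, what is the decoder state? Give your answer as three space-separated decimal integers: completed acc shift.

Answer: 0 98 7

Derivation:
byte[0]=0xE2 cont=1 payload=0x62: acc |= 98<<0 -> completed=0 acc=98 shift=7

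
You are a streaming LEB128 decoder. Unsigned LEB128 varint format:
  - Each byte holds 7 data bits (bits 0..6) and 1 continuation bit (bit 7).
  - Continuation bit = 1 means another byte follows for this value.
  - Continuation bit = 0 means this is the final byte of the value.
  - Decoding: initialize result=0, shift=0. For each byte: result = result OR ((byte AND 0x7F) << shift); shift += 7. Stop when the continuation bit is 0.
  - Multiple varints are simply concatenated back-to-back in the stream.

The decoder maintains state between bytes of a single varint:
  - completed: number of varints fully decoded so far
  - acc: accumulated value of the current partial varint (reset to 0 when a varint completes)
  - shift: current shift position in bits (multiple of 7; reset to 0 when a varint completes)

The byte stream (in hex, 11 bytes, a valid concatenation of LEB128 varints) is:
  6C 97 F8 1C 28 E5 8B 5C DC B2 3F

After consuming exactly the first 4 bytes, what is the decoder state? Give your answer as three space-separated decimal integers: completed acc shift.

Answer: 2 0 0

Derivation:
byte[0]=0x6C cont=0 payload=0x6C: varint #1 complete (value=108); reset -> completed=1 acc=0 shift=0
byte[1]=0x97 cont=1 payload=0x17: acc |= 23<<0 -> completed=1 acc=23 shift=7
byte[2]=0xF8 cont=1 payload=0x78: acc |= 120<<7 -> completed=1 acc=15383 shift=14
byte[3]=0x1C cont=0 payload=0x1C: varint #2 complete (value=474135); reset -> completed=2 acc=0 shift=0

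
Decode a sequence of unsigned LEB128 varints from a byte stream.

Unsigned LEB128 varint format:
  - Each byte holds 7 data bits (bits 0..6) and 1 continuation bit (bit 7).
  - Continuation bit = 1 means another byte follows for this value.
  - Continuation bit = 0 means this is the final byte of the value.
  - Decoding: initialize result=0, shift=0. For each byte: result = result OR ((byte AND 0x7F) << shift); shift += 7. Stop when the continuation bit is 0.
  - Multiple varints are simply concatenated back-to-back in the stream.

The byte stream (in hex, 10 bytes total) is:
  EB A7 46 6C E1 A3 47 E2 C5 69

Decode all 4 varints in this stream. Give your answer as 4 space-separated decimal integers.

Answer: 1151979 108 1167841 1729250

Derivation:
  byte[0]=0xEB cont=1 payload=0x6B=107: acc |= 107<<0 -> acc=107 shift=7
  byte[1]=0xA7 cont=1 payload=0x27=39: acc |= 39<<7 -> acc=5099 shift=14
  byte[2]=0x46 cont=0 payload=0x46=70: acc |= 70<<14 -> acc=1151979 shift=21 [end]
Varint 1: bytes[0:3] = EB A7 46 -> value 1151979 (3 byte(s))
  byte[3]=0x6C cont=0 payload=0x6C=108: acc |= 108<<0 -> acc=108 shift=7 [end]
Varint 2: bytes[3:4] = 6C -> value 108 (1 byte(s))
  byte[4]=0xE1 cont=1 payload=0x61=97: acc |= 97<<0 -> acc=97 shift=7
  byte[5]=0xA3 cont=1 payload=0x23=35: acc |= 35<<7 -> acc=4577 shift=14
  byte[6]=0x47 cont=0 payload=0x47=71: acc |= 71<<14 -> acc=1167841 shift=21 [end]
Varint 3: bytes[4:7] = E1 A3 47 -> value 1167841 (3 byte(s))
  byte[7]=0xE2 cont=1 payload=0x62=98: acc |= 98<<0 -> acc=98 shift=7
  byte[8]=0xC5 cont=1 payload=0x45=69: acc |= 69<<7 -> acc=8930 shift=14
  byte[9]=0x69 cont=0 payload=0x69=105: acc |= 105<<14 -> acc=1729250 shift=21 [end]
Varint 4: bytes[7:10] = E2 C5 69 -> value 1729250 (3 byte(s))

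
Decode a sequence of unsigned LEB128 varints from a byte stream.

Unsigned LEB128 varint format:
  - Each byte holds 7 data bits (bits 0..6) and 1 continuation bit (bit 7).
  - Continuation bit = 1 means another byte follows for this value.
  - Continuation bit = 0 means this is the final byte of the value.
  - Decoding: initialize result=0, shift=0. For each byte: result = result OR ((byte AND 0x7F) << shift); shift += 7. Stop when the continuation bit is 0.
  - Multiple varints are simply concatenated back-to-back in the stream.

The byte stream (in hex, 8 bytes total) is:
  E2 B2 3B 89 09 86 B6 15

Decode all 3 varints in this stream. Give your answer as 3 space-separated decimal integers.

Answer: 973154 1161 350982

Derivation:
  byte[0]=0xE2 cont=1 payload=0x62=98: acc |= 98<<0 -> acc=98 shift=7
  byte[1]=0xB2 cont=1 payload=0x32=50: acc |= 50<<7 -> acc=6498 shift=14
  byte[2]=0x3B cont=0 payload=0x3B=59: acc |= 59<<14 -> acc=973154 shift=21 [end]
Varint 1: bytes[0:3] = E2 B2 3B -> value 973154 (3 byte(s))
  byte[3]=0x89 cont=1 payload=0x09=9: acc |= 9<<0 -> acc=9 shift=7
  byte[4]=0x09 cont=0 payload=0x09=9: acc |= 9<<7 -> acc=1161 shift=14 [end]
Varint 2: bytes[3:5] = 89 09 -> value 1161 (2 byte(s))
  byte[5]=0x86 cont=1 payload=0x06=6: acc |= 6<<0 -> acc=6 shift=7
  byte[6]=0xB6 cont=1 payload=0x36=54: acc |= 54<<7 -> acc=6918 shift=14
  byte[7]=0x15 cont=0 payload=0x15=21: acc |= 21<<14 -> acc=350982 shift=21 [end]
Varint 3: bytes[5:8] = 86 B6 15 -> value 350982 (3 byte(s))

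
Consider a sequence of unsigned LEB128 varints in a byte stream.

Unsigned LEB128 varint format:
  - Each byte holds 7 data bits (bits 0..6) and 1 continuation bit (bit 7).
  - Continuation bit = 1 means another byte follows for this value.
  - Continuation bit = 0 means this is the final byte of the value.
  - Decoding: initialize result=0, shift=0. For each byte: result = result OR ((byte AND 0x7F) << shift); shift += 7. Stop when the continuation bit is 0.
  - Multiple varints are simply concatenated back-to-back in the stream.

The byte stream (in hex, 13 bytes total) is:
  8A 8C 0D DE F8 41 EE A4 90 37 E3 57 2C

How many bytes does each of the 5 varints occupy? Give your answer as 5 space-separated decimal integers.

  byte[0]=0x8A cont=1 payload=0x0A=10: acc |= 10<<0 -> acc=10 shift=7
  byte[1]=0x8C cont=1 payload=0x0C=12: acc |= 12<<7 -> acc=1546 shift=14
  byte[2]=0x0D cont=0 payload=0x0D=13: acc |= 13<<14 -> acc=214538 shift=21 [end]
Varint 1: bytes[0:3] = 8A 8C 0D -> value 214538 (3 byte(s))
  byte[3]=0xDE cont=1 payload=0x5E=94: acc |= 94<<0 -> acc=94 shift=7
  byte[4]=0xF8 cont=1 payload=0x78=120: acc |= 120<<7 -> acc=15454 shift=14
  byte[5]=0x41 cont=0 payload=0x41=65: acc |= 65<<14 -> acc=1080414 shift=21 [end]
Varint 2: bytes[3:6] = DE F8 41 -> value 1080414 (3 byte(s))
  byte[6]=0xEE cont=1 payload=0x6E=110: acc |= 110<<0 -> acc=110 shift=7
  byte[7]=0xA4 cont=1 payload=0x24=36: acc |= 36<<7 -> acc=4718 shift=14
  byte[8]=0x90 cont=1 payload=0x10=16: acc |= 16<<14 -> acc=266862 shift=21
  byte[9]=0x37 cont=0 payload=0x37=55: acc |= 55<<21 -> acc=115610222 shift=28 [end]
Varint 3: bytes[6:10] = EE A4 90 37 -> value 115610222 (4 byte(s))
  byte[10]=0xE3 cont=1 payload=0x63=99: acc |= 99<<0 -> acc=99 shift=7
  byte[11]=0x57 cont=0 payload=0x57=87: acc |= 87<<7 -> acc=11235 shift=14 [end]
Varint 4: bytes[10:12] = E3 57 -> value 11235 (2 byte(s))
  byte[12]=0x2C cont=0 payload=0x2C=44: acc |= 44<<0 -> acc=44 shift=7 [end]
Varint 5: bytes[12:13] = 2C -> value 44 (1 byte(s))

Answer: 3 3 4 2 1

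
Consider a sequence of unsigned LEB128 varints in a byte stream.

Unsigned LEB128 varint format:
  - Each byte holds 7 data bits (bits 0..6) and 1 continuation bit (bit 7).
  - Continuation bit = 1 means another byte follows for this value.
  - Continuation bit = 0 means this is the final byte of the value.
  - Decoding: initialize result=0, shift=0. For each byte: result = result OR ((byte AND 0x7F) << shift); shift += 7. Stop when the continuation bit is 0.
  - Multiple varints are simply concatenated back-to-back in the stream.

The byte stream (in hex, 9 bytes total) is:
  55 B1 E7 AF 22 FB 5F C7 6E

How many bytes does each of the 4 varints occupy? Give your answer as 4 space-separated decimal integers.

Answer: 1 4 2 2

Derivation:
  byte[0]=0x55 cont=0 payload=0x55=85: acc |= 85<<0 -> acc=85 shift=7 [end]
Varint 1: bytes[0:1] = 55 -> value 85 (1 byte(s))
  byte[1]=0xB1 cont=1 payload=0x31=49: acc |= 49<<0 -> acc=49 shift=7
  byte[2]=0xE7 cont=1 payload=0x67=103: acc |= 103<<7 -> acc=13233 shift=14
  byte[3]=0xAF cont=1 payload=0x2F=47: acc |= 47<<14 -> acc=783281 shift=21
  byte[4]=0x22 cont=0 payload=0x22=34: acc |= 34<<21 -> acc=72086449 shift=28 [end]
Varint 2: bytes[1:5] = B1 E7 AF 22 -> value 72086449 (4 byte(s))
  byte[5]=0xFB cont=1 payload=0x7B=123: acc |= 123<<0 -> acc=123 shift=7
  byte[6]=0x5F cont=0 payload=0x5F=95: acc |= 95<<7 -> acc=12283 shift=14 [end]
Varint 3: bytes[5:7] = FB 5F -> value 12283 (2 byte(s))
  byte[7]=0xC7 cont=1 payload=0x47=71: acc |= 71<<0 -> acc=71 shift=7
  byte[8]=0x6E cont=0 payload=0x6E=110: acc |= 110<<7 -> acc=14151 shift=14 [end]
Varint 4: bytes[7:9] = C7 6E -> value 14151 (2 byte(s))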